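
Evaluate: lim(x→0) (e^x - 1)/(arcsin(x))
This is a 0/0 indeterminate form.

Apply L'Hôpital's rule: differentiate numerator and denominator separately.
  f(x) = e^(x) - 1   ⇒   f'(x) = e^(x)
  g(x) = asin(x)   ⇒   g'(x) = 1/sqrt(1 - x^2)
  lim(x→0) f'(x)/g'(x) = lim(x→0) (e^(x))/(1/sqrt(1 - x^2))
  = 1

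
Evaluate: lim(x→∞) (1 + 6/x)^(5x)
This is an exponential indeterminate form.

For exponential indeterminate forms, take the natural log:
  Let L = lim(x→∞) (1 + 6/x)^(5x)
  Then ln(L) = lim(x→∞) [exponent × ln(base)]
  Evaluate using L'Hôpital or standard limits, then exponentiate.
  L = e^(30)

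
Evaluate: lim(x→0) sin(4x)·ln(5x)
This is a 0·∞ indeterminate form.

Rewrite 0·∞ as a quotient (0/0 or ∞/∞ form), then apply L'Hôpital's rule:
  lim(x→0) sin(4x)·ln(5x) = 0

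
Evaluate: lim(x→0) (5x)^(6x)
This is an exponential indeterminate form.

For exponential indeterminate forms, take the natural log:
  Let L = lim(x→0) (5x)^(6x)
  Then ln(L) = lim(x→0) [exponent × ln(base)]
  Evaluate using L'Hôpital or standard limits, then exponentiate.
  L = 1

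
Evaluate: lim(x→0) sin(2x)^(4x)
This is an exponential indeterminate form.

For exponential indeterminate forms, take the natural log:
  Let L = lim(x→0) sin(2x)^(4x)
  Then ln(L) = lim(x→0) [exponent × ln(base)]
  Evaluate using L'Hôpital or standard limits, then exponentiate.
  L = 1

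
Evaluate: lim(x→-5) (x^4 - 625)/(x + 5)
This is a standard limit.

Factor or rationalize the expression:
  lim(x→-5) (x^4 - 625)/(x + 5) = -500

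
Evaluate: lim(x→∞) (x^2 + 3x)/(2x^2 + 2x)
This is an ∞/∞ indeterminate form.

Apply L'Hôpital's rule: differentiate numerator and denominator separately.
  f(x) = x^2 + 3·x   ⇒   f'(x) = 2·x + 3
  g(x) = 2·x^2 + 2·x   ⇒   g'(x) = 4·x + 2
  lim(x→∞) f'(x)/g'(x) = lim(x→∞) (2·x + 3)/(4·x + 2)
  = 1/2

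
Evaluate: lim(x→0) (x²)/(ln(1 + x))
This is a 0/0 indeterminate form.

Apply L'Hôpital's rule: differentiate numerator and denominator separately.
  f(x) = x^2   ⇒   f'(x) = 2·x
  g(x) = ln(x + 1)   ⇒   g'(x) = 1/(x + 1)
  lim(x→0) f'(x)/g'(x) = lim(x→0) (2·x)/(1/(x + 1))
  = 0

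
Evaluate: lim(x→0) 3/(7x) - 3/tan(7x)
This is an ∞-∞ indeterminate form.

Combine fractions or rationalize to convert ∞-∞ to 0/0 form:
  lim(x→0) 3/(7x) - 3/tan(7x) = 0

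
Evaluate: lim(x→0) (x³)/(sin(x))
This is a 0/0 indeterminate form.

Apply L'Hôpital's rule: differentiate numerator and denominator separately.
  f(x) = x^3   ⇒   f'(x) = 3·x^2
  g(x) = sin(x)   ⇒   g'(x) = cos(x)
  lim(x→0) f'(x)/g'(x) = lim(x→0) (3·x^2)/(cos(x))
  = 0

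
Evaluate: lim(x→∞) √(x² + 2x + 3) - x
This is an ∞-∞ indeterminate form.

Combine fractions or rationalize to convert ∞-∞ to 0/0 form:
  lim(x→∞) √(x² + 2x + 3) - x = 1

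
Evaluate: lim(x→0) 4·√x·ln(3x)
This is a 0·∞ indeterminate form.

Rewrite 0·∞ as a quotient (0/0 or ∞/∞ form), then apply L'Hôpital's rule:
  lim(x→0) 4·√x·ln(3x) = 0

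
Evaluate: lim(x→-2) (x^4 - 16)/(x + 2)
This is a standard limit.

Factor or rationalize the expression:
  lim(x→-2) (x^4 - 16)/(x + 2) = -32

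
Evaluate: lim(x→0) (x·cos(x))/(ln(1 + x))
This is a 0/0 indeterminate form.

Apply L'Hôpital's rule: differentiate numerator and denominator separately.
  f(x) = x·cos(x)   ⇒   f'(x) = -x·sin(x) + cos(x)
  g(x) = ln(x + 1)   ⇒   g'(x) = 1/(x + 1)
  lim(x→0) f'(x)/g'(x) = lim(x→0) (-x·sin(x) + cos(x))/(1/(x + 1))
  = 1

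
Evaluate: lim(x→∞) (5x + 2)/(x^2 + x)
This is an ∞/∞ indeterminate form.

Apply L'Hôpital's rule: differentiate numerator and denominator separately.
  f(x) = 5·x + 2   ⇒   f'(x) = 5
  g(x) = x^2 + x   ⇒   g'(x) = 2·x + 1
  lim(x→∞) f'(x)/g'(x) = lim(x→∞) (5)/(2·x + 1)
  = 0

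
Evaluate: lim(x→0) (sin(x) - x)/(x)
This is a 0/0 indeterminate form.

Apply L'Hôpital's rule: differentiate numerator and denominator separately.
  f(x) = -x + sin(x)   ⇒   f'(x) = cos(x) - 1
  g(x) = x   ⇒   g'(x) = 1
  lim(x→0) f'(x)/g'(x) = lim(x→0) (cos(x) - 1)/(1)
  = 0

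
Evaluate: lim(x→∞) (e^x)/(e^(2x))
This is an ∞/∞ indeterminate form.

Apply L'Hôpital's rule: differentiate numerator and denominator separately.
  f(x) = e^(x)   ⇒   f'(x) = e^(x)
  g(x) = e^(2·x)   ⇒   g'(x) = 2·e^(2·x)
  lim(x→∞) f'(x)/g'(x) = lim(x→∞) (e^(x))/(2·e^(2·x))
  = 0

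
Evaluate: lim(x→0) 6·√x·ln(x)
This is a 0·∞ indeterminate form.

Rewrite 0·∞ as a quotient (0/0 or ∞/∞ form), then apply L'Hôpital's rule:
  lim(x→0) 6·√x·ln(x) = 0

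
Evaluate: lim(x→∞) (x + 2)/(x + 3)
This is an ∞/∞ indeterminate form.

Apply L'Hôpital's rule: differentiate numerator and denominator separately.
  f(x) = x + 2   ⇒   f'(x) = 1
  g(x) = x + 3   ⇒   g'(x) = 1
  lim(x→∞) f'(x)/g'(x) = lim(x→∞) (1)/(1)
  = 1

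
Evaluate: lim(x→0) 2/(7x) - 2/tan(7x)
This is an ∞-∞ indeterminate form.

Combine fractions or rationalize to convert ∞-∞ to 0/0 form:
  lim(x→0) 2/(7x) - 2/tan(7x) = 0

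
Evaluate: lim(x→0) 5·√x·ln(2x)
This is a 0·∞ indeterminate form.

Rewrite 0·∞ as a quotient (0/0 or ∞/∞ form), then apply L'Hôpital's rule:
  lim(x→0) 5·√x·ln(2x) = 0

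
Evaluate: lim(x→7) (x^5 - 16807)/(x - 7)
This is a standard limit.

Factor or rationalize the expression:
  lim(x→7) (x^5 - 16807)/(x - 7) = 12005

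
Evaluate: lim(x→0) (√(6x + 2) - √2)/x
This is a standard limit.

Factor or rationalize the expression:
  lim(x→0) (√(6x + 2) - √2)/x = 3·sqrt(2)/2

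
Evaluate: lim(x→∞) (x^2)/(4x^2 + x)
This is an ∞/∞ indeterminate form.

Apply L'Hôpital's rule: differentiate numerator and denominator separately.
  f(x) = x^2   ⇒   f'(x) = 2·x
  g(x) = 4·x^2 + x   ⇒   g'(x) = 8·x + 1
  lim(x→∞) f'(x)/g'(x) = lim(x→∞) (2·x)/(8·x + 1)
  = 1/4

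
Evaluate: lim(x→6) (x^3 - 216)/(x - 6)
This is a standard limit.

Factor or rationalize the expression:
  lim(x→6) (x^3 - 216)/(x - 6) = 108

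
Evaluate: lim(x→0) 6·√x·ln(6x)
This is a 0·∞ indeterminate form.

Rewrite 0·∞ as a quotient (0/0 or ∞/∞ form), then apply L'Hôpital's rule:
  lim(x→0) 6·√x·ln(6x) = 0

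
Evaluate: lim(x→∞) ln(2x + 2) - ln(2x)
This is an ∞-∞ indeterminate form.

Combine fractions or rationalize to convert ∞-∞ to 0/0 form:
  lim(x→∞) ln(2x + 2) - ln(2x) = 0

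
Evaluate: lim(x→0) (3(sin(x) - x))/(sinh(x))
This is a 0/0 indeterminate form.

Apply L'Hôpital's rule: differentiate numerator and denominator separately.
  f(x) = -3·x + 3·sin(x)   ⇒   f'(x) = 3·cos(x) - 3
  g(x) = sinh(x)   ⇒   g'(x) = cosh(x)
  lim(x→0) f'(x)/g'(x) = lim(x→0) (3·cos(x) - 3)/(cosh(x))
  = 0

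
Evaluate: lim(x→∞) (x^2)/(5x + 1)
This is an ∞/∞ indeterminate form.

Apply L'Hôpital's rule: differentiate numerator and denominator separately.
  f(x) = x^2   ⇒   f'(x) = 2·x
  g(x) = 5·x + 1   ⇒   g'(x) = 5
  lim(x→∞) f'(x)/g'(x) = lim(x→∞) (2·x)/(5)
  = ∞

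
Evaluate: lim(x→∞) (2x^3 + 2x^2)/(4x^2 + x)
This is an ∞/∞ indeterminate form.

Apply L'Hôpital's rule: differentiate numerator and denominator separately.
  f(x) = 2·x^3 + 2·x^2   ⇒   f'(x) = 6·x^2 + 4·x
  g(x) = 4·x^2 + x   ⇒   g'(x) = 8·x + 1
  lim(x→∞) f'(x)/g'(x) = lim(x→∞) (6·x^2 + 4·x)/(8·x + 1)
  = ∞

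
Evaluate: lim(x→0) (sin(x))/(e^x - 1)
This is a 0/0 indeterminate form.

Apply L'Hôpital's rule: differentiate numerator and denominator separately.
  f(x) = sin(x)   ⇒   f'(x) = cos(x)
  g(x) = e^(x) - 1   ⇒   g'(x) = e^(x)
  lim(x→0) f'(x)/g'(x) = lim(x→0) (cos(x))/(e^(x))
  = 1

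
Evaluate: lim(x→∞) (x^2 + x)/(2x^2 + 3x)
This is an ∞/∞ indeterminate form.

Apply L'Hôpital's rule: differentiate numerator and denominator separately.
  f(x) = x^2 + x   ⇒   f'(x) = 2·x + 1
  g(x) = 2·x^2 + 3·x   ⇒   g'(x) = 4·x + 3
  lim(x→∞) f'(x)/g'(x) = lim(x→∞) (2·x + 1)/(4·x + 3)
  = 1/2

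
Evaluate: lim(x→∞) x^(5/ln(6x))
This is an exponential indeterminate form.

For exponential indeterminate forms, take the natural log:
  Let L = lim(x→∞) x^(5/ln(6x))
  Then ln(L) = lim(x→∞) [exponent × ln(base)]
  Evaluate using L'Hôpital or standard limits, then exponentiate.
  L = e^(5)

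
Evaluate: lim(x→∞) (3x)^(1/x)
This is an exponential indeterminate form.

For exponential indeterminate forms, take the natural log:
  Let L = lim(x→∞) (3x)^(1/x)
  Then ln(L) = lim(x→∞) [exponent × ln(base)]
  Evaluate using L'Hôpital or standard limits, then exponentiate.
  L = 1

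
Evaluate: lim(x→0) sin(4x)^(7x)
This is an exponential indeterminate form.

For exponential indeterminate forms, take the natural log:
  Let L = lim(x→0) sin(4x)^(7x)
  Then ln(L) = lim(x→0) [exponent × ln(base)]
  Evaluate using L'Hôpital or standard limits, then exponentiate.
  L = 1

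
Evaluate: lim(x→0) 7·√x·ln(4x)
This is a 0·∞ indeterminate form.

Rewrite 0·∞ as a quotient (0/0 or ∞/∞ form), then apply L'Hôpital's rule:
  lim(x→0) 7·√x·ln(4x) = 0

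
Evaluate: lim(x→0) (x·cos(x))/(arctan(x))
This is a 0/0 indeterminate form.

Apply L'Hôpital's rule: differentiate numerator and denominator separately.
  f(x) = x·cos(x)   ⇒   f'(x) = -x·sin(x) + cos(x)
  g(x) = atan(x)   ⇒   g'(x) = 1/(x^2 + 1)
  lim(x→0) f'(x)/g'(x) = lim(x→0) (-x·sin(x) + cos(x))/(1/(x^2 + 1))
  = 1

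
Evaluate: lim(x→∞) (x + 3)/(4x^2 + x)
This is an ∞/∞ indeterminate form.

Apply L'Hôpital's rule: differentiate numerator and denominator separately.
  f(x) = x + 3   ⇒   f'(x) = 1
  g(x) = 4·x^2 + x   ⇒   g'(x) = 8·x + 1
  lim(x→∞) f'(x)/g'(x) = lim(x→∞) (1)/(8·x + 1)
  = 0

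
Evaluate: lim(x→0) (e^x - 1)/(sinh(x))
This is a 0/0 indeterminate form.

Apply L'Hôpital's rule: differentiate numerator and denominator separately.
  f(x) = e^(x) - 1   ⇒   f'(x) = e^(x)
  g(x) = sinh(x)   ⇒   g'(x) = cosh(x)
  lim(x→0) f'(x)/g'(x) = lim(x→0) (e^(x))/(cosh(x))
  = 1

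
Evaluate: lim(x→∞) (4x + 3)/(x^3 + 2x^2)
This is an ∞/∞ indeterminate form.

Apply L'Hôpital's rule: differentiate numerator and denominator separately.
  f(x) = 4·x + 3   ⇒   f'(x) = 4
  g(x) = x^3 + 2·x^2   ⇒   g'(x) = 3·x^2 + 4·x
  lim(x→∞) f'(x)/g'(x) = lim(x→∞) (4)/(3·x^2 + 4·x)
  = 0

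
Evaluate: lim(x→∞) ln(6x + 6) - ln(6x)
This is an ∞-∞ indeterminate form.

Combine fractions or rationalize to convert ∞-∞ to 0/0 form:
  lim(x→∞) ln(6x + 6) - ln(6x) = 0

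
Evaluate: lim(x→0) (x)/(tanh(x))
This is a 0/0 indeterminate form.

Apply L'Hôpital's rule: differentiate numerator and denominator separately.
  f(x) = x   ⇒   f'(x) = 1
  g(x) = tanh(x)   ⇒   g'(x) = 1 - tanh(x)^2
  lim(x→0) f'(x)/g'(x) = lim(x→0) (1)/(1 - tanh(x)^2)
  = 1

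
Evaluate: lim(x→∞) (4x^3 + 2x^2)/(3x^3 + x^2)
This is an ∞/∞ indeterminate form.

Apply L'Hôpital's rule: differentiate numerator and denominator separately.
  f(x) = 4·x^3 + 2·x^2   ⇒   f'(x) = 12·x^2 + 4·x
  g(x) = 3·x^3 + x^2   ⇒   g'(x) = 9·x^2 + 2·x
  lim(x→∞) f'(x)/g'(x) = lim(x→∞) (12·x^2 + 4·x)/(9·x^2 + 2·x)
  = 4/3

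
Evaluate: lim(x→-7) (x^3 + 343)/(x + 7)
This is a standard limit.

Factor or rationalize the expression:
  lim(x→-7) (x^3 + 343)/(x + 7) = 147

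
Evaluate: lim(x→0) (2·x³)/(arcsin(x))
This is a 0/0 indeterminate form.

Apply L'Hôpital's rule: differentiate numerator and denominator separately.
  f(x) = 2·x^3   ⇒   f'(x) = 6·x^2
  g(x) = asin(x)   ⇒   g'(x) = 1/sqrt(1 - x^2)
  lim(x→0) f'(x)/g'(x) = lim(x→0) (6·x^2)/(1/sqrt(1 - x^2))
  = 0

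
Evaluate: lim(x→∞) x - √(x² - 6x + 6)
This is an ∞-∞ indeterminate form.

Combine fractions or rationalize to convert ∞-∞ to 0/0 form:
  lim(x→∞) x - √(x² - 6x + 6) = 3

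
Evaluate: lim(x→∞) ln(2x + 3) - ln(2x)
This is an ∞-∞ indeterminate form.

Combine fractions or rationalize to convert ∞-∞ to 0/0 form:
  lim(x→∞) ln(2x + 3) - ln(2x) = 0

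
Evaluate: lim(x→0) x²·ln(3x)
This is a 0·∞ indeterminate form.

Rewrite 0·∞ as a quotient (0/0 or ∞/∞ form), then apply L'Hôpital's rule:
  lim(x→0) x²·ln(3x) = 0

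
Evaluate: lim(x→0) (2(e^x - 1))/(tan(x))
This is a 0/0 indeterminate form.

Apply L'Hôpital's rule: differentiate numerator and denominator separately.
  f(x) = 2·e^(x) - 2   ⇒   f'(x) = 2·e^(x)
  g(x) = tan(x)   ⇒   g'(x) = tan(x)^2 + 1
  lim(x→0) f'(x)/g'(x) = lim(x→0) (2·e^(x))/(tan(x)^2 + 1)
  = 2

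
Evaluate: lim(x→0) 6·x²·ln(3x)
This is a 0·∞ indeterminate form.

Rewrite 0·∞ as a quotient (0/0 or ∞/∞ form), then apply L'Hôpital's rule:
  lim(x→0) 6·x²·ln(3x) = 0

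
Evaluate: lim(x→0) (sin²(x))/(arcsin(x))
This is a 0/0 indeterminate form.

Apply L'Hôpital's rule: differentiate numerator and denominator separately.
  f(x) = sin(x)^2   ⇒   f'(x) = 2·sin(x)·cos(x)
  g(x) = asin(x)   ⇒   g'(x) = 1/sqrt(1 - x^2)
  lim(x→0) f'(x)/g'(x) = lim(x→0) (2·sin(x)·cos(x))/(1/sqrt(1 - x^2))
  = 0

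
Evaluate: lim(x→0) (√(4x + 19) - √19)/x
This is a standard limit.

Factor or rationalize the expression:
  lim(x→0) (√(4x + 19) - √19)/x = 2·sqrt(19)/19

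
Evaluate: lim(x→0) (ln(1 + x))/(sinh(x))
This is a 0/0 indeterminate form.

Apply L'Hôpital's rule: differentiate numerator and denominator separately.
  f(x) = ln(x + 1)   ⇒   f'(x) = 1/(x + 1)
  g(x) = sinh(x)   ⇒   g'(x) = cosh(x)
  lim(x→0) f'(x)/g'(x) = lim(x→0) (1/(x + 1))/(cosh(x))
  = 1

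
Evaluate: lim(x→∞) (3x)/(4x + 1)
This is an ∞/∞ indeterminate form.

Apply L'Hôpital's rule: differentiate numerator and denominator separately.
  f(x) = 3·x   ⇒   f'(x) = 3
  g(x) = 4·x + 1   ⇒   g'(x) = 4
  lim(x→∞) f'(x)/g'(x) = lim(x→∞) (3)/(4)
  = 3/4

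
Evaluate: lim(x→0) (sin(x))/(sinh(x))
This is a 0/0 indeterminate form.

Apply L'Hôpital's rule: differentiate numerator and denominator separately.
  f(x) = sin(x)   ⇒   f'(x) = cos(x)
  g(x) = sinh(x)   ⇒   g'(x) = cosh(x)
  lim(x→0) f'(x)/g'(x) = lim(x→0) (cos(x))/(cosh(x))
  = 1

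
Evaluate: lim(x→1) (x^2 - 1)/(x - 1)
This is a standard limit.

Factor or rationalize the expression:
  lim(x→1) (x^2 - 1)/(x - 1) = 2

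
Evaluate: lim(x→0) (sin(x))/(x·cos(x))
This is a 0/0 indeterminate form.

Apply L'Hôpital's rule: differentiate numerator and denominator separately.
  f(x) = sin(x)   ⇒   f'(x) = cos(x)
  g(x) = x·cos(x)   ⇒   g'(x) = -x·sin(x) + cos(x)
  lim(x→0) f'(x)/g'(x) = lim(x→0) (cos(x))/(-x·sin(x) + cos(x))
  = 1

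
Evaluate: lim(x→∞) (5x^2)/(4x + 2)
This is an ∞/∞ indeterminate form.

Apply L'Hôpital's rule: differentiate numerator and denominator separately.
  f(x) = 5·x^2   ⇒   f'(x) = 10·x
  g(x) = 4·x + 2   ⇒   g'(x) = 4
  lim(x→∞) f'(x)/g'(x) = lim(x→∞) (10·x)/(4)
  = ∞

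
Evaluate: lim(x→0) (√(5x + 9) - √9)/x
This is a standard limit.

Factor or rationalize the expression:
  lim(x→0) (√(5x + 9) - √9)/x = 5/6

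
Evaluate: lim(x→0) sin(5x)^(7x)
This is an exponential indeterminate form.

For exponential indeterminate forms, take the natural log:
  Let L = lim(x→0) sin(5x)^(7x)
  Then ln(L) = lim(x→0) [exponent × ln(base)]
  Evaluate using L'Hôpital or standard limits, then exponentiate.
  L = 1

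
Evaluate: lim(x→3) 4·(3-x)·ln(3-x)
This is a 0·∞ indeterminate form.

Rewrite 0·∞ as a quotient (0/0 or ∞/∞ form), then apply L'Hôpital's rule:
  lim(x→3) 4·(3-x)·ln(3-x) = 0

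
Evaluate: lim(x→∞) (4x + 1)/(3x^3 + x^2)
This is an ∞/∞ indeterminate form.

Apply L'Hôpital's rule: differentiate numerator and denominator separately.
  f(x) = 4·x + 1   ⇒   f'(x) = 4
  g(x) = 3·x^3 + x^2   ⇒   g'(x) = 9·x^2 + 2·x
  lim(x→∞) f'(x)/g'(x) = lim(x→∞) (4)/(9·x^2 + 2·x)
  = 0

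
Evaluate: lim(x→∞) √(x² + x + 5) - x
This is an ∞-∞ indeterminate form.

Combine fractions or rationalize to convert ∞-∞ to 0/0 form:
  lim(x→∞) √(x² + x + 5) - x = 1/2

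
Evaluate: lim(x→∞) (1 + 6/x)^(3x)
This is an exponential indeterminate form.

For exponential indeterminate forms, take the natural log:
  Let L = lim(x→∞) (1 + 6/x)^(3x)
  Then ln(L) = lim(x→∞) [exponent × ln(base)]
  Evaluate using L'Hôpital or standard limits, then exponentiate.
  L = e^(18)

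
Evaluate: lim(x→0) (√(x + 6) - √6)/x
This is a standard limit.

Factor or rationalize the expression:
  lim(x→0) (√(x + 6) - √6)/x = sqrt(6)/12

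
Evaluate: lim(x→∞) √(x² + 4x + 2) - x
This is an ∞-∞ indeterminate form.

Combine fractions or rationalize to convert ∞-∞ to 0/0 form:
  lim(x→∞) √(x² + 4x + 2) - x = 2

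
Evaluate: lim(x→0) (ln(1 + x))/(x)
This is a 0/0 indeterminate form.

Apply L'Hôpital's rule: differentiate numerator and denominator separately.
  f(x) = ln(x + 1)   ⇒   f'(x) = 1/(x + 1)
  g(x) = x   ⇒   g'(x) = 1
  lim(x→0) f'(x)/g'(x) = lim(x→0) (1/(x + 1))/(1)
  = 1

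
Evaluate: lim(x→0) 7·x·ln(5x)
This is a 0·∞ indeterminate form.

Rewrite 0·∞ as a quotient (0/0 or ∞/∞ form), then apply L'Hôpital's rule:
  lim(x→0) 7·x·ln(5x) = 0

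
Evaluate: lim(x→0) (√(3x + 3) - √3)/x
This is a standard limit.

Factor or rationalize the expression:
  lim(x→0) (√(3x + 3) - √3)/x = sqrt(3)/2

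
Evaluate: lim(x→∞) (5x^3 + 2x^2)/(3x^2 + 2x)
This is an ∞/∞ indeterminate form.

Apply L'Hôpital's rule: differentiate numerator and denominator separately.
  f(x) = 5·x^3 + 2·x^2   ⇒   f'(x) = 15·x^2 + 4·x
  g(x) = 3·x^2 + 2·x   ⇒   g'(x) = 6·x + 2
  lim(x→∞) f'(x)/g'(x) = lim(x→∞) (15·x^2 + 4·x)/(6·x + 2)
  = ∞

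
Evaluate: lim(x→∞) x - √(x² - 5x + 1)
This is an ∞-∞ indeterminate form.

Combine fractions or rationalize to convert ∞-∞ to 0/0 form:
  lim(x→∞) x - √(x² - 5x + 1) = 5/2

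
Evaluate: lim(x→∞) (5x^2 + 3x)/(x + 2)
This is an ∞/∞ indeterminate form.

Apply L'Hôpital's rule: differentiate numerator and denominator separately.
  f(x) = 5·x^2 + 3·x   ⇒   f'(x) = 10·x + 3
  g(x) = x + 2   ⇒   g'(x) = 1
  lim(x→∞) f'(x)/g'(x) = lim(x→∞) (10·x + 3)/(1)
  = ∞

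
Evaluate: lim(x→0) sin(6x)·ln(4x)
This is a 0·∞ indeterminate form.

Rewrite 0·∞ as a quotient (0/0 or ∞/∞ form), then apply L'Hôpital's rule:
  lim(x→0) sin(6x)·ln(4x) = 0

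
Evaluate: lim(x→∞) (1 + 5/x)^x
This is an exponential indeterminate form.

For exponential indeterminate forms, take the natural log:
  Let L = lim(x→∞) (1 + 5/x)^x
  Then ln(L) = lim(x→∞) [exponent × ln(base)]
  Evaluate using L'Hôpital or standard limits, then exponentiate.
  L = e^(5)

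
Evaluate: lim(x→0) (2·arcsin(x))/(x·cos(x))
This is a 0/0 indeterminate form.

Apply L'Hôpital's rule: differentiate numerator and denominator separately.
  f(x) = 2·asin(x)   ⇒   f'(x) = 2/sqrt(1 - x^2)
  g(x) = x·cos(x)   ⇒   g'(x) = -x·sin(x) + cos(x)
  lim(x→0) f'(x)/g'(x) = lim(x→0) (2/sqrt(1 - x^2))/(-x·sin(x) + cos(x))
  = 2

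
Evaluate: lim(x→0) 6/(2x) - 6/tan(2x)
This is an ∞-∞ indeterminate form.

Combine fractions or rationalize to convert ∞-∞ to 0/0 form:
  lim(x→0) 6/(2x) - 6/tan(2x) = 0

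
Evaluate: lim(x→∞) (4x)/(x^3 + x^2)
This is an ∞/∞ indeterminate form.

Apply L'Hôpital's rule: differentiate numerator and denominator separately.
  f(x) = 4·x   ⇒   f'(x) = 4
  g(x) = x^3 + x^2   ⇒   g'(x) = 3·x^2 + 2·x
  lim(x→∞) f'(x)/g'(x) = lim(x→∞) (4)/(3·x^2 + 2·x)
  = 0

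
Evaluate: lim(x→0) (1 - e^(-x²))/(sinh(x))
This is a 0/0 indeterminate form.

Apply L'Hôpital's rule: differentiate numerator and denominator separately.
  f(x) = 1 - e^(-x^2)   ⇒   f'(x) = 2·x·e^(-x^2)
  g(x) = sinh(x)   ⇒   g'(x) = cosh(x)
  lim(x→0) f'(x)/g'(x) = lim(x→0) (2·x·e^(-x^2))/(cosh(x))
  = 0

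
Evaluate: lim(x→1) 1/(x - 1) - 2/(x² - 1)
This is an ∞-∞ indeterminate form.

Combine fractions or rationalize to convert ∞-∞ to 0/0 form:
  lim(x→1) 1/(x - 1) - 2/(x² - 1) = 1/2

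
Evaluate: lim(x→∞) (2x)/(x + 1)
This is an ∞/∞ indeterminate form.

Apply L'Hôpital's rule: differentiate numerator and denominator separately.
  f(x) = 2·x   ⇒   f'(x) = 2
  g(x) = x + 1   ⇒   g'(x) = 1
  lim(x→∞) f'(x)/g'(x) = lim(x→∞) (2)/(1)
  = 2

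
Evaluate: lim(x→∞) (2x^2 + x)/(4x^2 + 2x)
This is an ∞/∞ indeterminate form.

Apply L'Hôpital's rule: differentiate numerator and denominator separately.
  f(x) = 2·x^2 + x   ⇒   f'(x) = 4·x + 1
  g(x) = 4·x^2 + 2·x   ⇒   g'(x) = 8·x + 2
  lim(x→∞) f'(x)/g'(x) = lim(x→∞) (4·x + 1)/(8·x + 2)
  = 1/2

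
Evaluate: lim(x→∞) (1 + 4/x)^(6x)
This is an exponential indeterminate form.

For exponential indeterminate forms, take the natural log:
  Let L = lim(x→∞) (1 + 4/x)^(6x)
  Then ln(L) = lim(x→∞) [exponent × ln(base)]
  Evaluate using L'Hôpital or standard limits, then exponentiate.
  L = e^(24)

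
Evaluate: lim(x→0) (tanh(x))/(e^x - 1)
This is a 0/0 indeterminate form.

Apply L'Hôpital's rule: differentiate numerator and denominator separately.
  f(x) = tanh(x)   ⇒   f'(x) = 1 - tanh(x)^2
  g(x) = e^(x) - 1   ⇒   g'(x) = e^(x)
  lim(x→0) f'(x)/g'(x) = lim(x→0) (1 - tanh(x)^2)/(e^(x))
  = 1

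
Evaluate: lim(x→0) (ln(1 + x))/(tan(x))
This is a 0/0 indeterminate form.

Apply L'Hôpital's rule: differentiate numerator and denominator separately.
  f(x) = ln(x + 1)   ⇒   f'(x) = 1/(x + 1)
  g(x) = tan(x)   ⇒   g'(x) = tan(x)^2 + 1
  lim(x→0) f'(x)/g'(x) = lim(x→0) (1/(x + 1))/(tan(x)^2 + 1)
  = 1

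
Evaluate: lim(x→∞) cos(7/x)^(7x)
This is an exponential indeterminate form.

For exponential indeterminate forms, take the natural log:
  Let L = lim(x→∞) cos(7/x)^(7x)
  Then ln(L) = lim(x→∞) [exponent × ln(base)]
  Evaluate using L'Hôpital or standard limits, then exponentiate.
  L = 1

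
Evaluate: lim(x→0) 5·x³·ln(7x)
This is a 0·∞ indeterminate form.

Rewrite 0·∞ as a quotient (0/0 or ∞/∞ form), then apply L'Hôpital's rule:
  lim(x→0) 5·x³·ln(7x) = 0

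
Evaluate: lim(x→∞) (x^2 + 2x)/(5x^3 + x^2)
This is an ∞/∞ indeterminate form.

Apply L'Hôpital's rule: differentiate numerator and denominator separately.
  f(x) = x^2 + 2·x   ⇒   f'(x) = 2·x + 2
  g(x) = 5·x^3 + x^2   ⇒   g'(x) = 15·x^2 + 2·x
  lim(x→∞) f'(x)/g'(x) = lim(x→∞) (2·x + 2)/(15·x^2 + 2·x)
  = 0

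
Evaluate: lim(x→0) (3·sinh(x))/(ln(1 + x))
This is a 0/0 indeterminate form.

Apply L'Hôpital's rule: differentiate numerator and denominator separately.
  f(x) = 3·sinh(x)   ⇒   f'(x) = 3·cosh(x)
  g(x) = ln(x + 1)   ⇒   g'(x) = 1/(x + 1)
  lim(x→0) f'(x)/g'(x) = lim(x→0) (3·cosh(x))/(1/(x + 1))
  = 3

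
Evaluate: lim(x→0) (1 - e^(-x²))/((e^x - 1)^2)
This is a 0/0 indeterminate form.

Apply L'Hôpital's rule: differentiate numerator and denominator separately.
  f(x) = 1 - e^(-x^2)   ⇒   f'(x) = 2·x·e^(-x^2)
  g(x) = (e^(x) - 1)^2   ⇒   g'(x) = 2·(e^(x) - 1)·e^(x)
  lim(x→0) f'(x)/g'(x) = lim(x→0) (2·x·e^(-x^2))/(2·(e^(x) - 1)·e^(x))
  = 1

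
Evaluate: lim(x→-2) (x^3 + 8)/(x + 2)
This is a standard limit.

Factor or rationalize the expression:
  lim(x→-2) (x^3 + 8)/(x + 2) = 12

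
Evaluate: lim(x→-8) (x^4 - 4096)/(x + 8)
This is a standard limit.

Factor or rationalize the expression:
  lim(x→-8) (x^4 - 4096)/(x + 8) = -2048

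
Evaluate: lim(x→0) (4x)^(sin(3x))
This is an exponential indeterminate form.

For exponential indeterminate forms, take the natural log:
  Let L = lim(x→0) (4x)^(sin(3x))
  Then ln(L) = lim(x→0) [exponent × ln(base)]
  Evaluate using L'Hôpital or standard limits, then exponentiate.
  L = 1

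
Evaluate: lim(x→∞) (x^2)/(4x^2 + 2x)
This is an ∞/∞ indeterminate form.

Apply L'Hôpital's rule: differentiate numerator and denominator separately.
  f(x) = x^2   ⇒   f'(x) = 2·x
  g(x) = 4·x^2 + 2·x   ⇒   g'(x) = 8·x + 2
  lim(x→∞) f'(x)/g'(x) = lim(x→∞) (2·x)/(8·x + 2)
  = 1/4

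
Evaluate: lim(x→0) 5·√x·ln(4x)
This is a 0·∞ indeterminate form.

Rewrite 0·∞ as a quotient (0/0 or ∞/∞ form), then apply L'Hôpital's rule:
  lim(x→0) 5·√x·ln(4x) = 0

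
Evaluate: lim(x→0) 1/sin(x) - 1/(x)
This is an ∞-∞ indeterminate form.

Combine fractions or rationalize to convert ∞-∞ to 0/0 form:
  lim(x→0) 1/sin(x) - 1/(x) = 0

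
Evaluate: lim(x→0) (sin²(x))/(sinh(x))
This is a 0/0 indeterminate form.

Apply L'Hôpital's rule: differentiate numerator and denominator separately.
  f(x) = sin(x)^2   ⇒   f'(x) = 2·sin(x)·cos(x)
  g(x) = sinh(x)   ⇒   g'(x) = cosh(x)
  lim(x→0) f'(x)/g'(x) = lim(x→0) (2·sin(x)·cos(x))/(cosh(x))
  = 0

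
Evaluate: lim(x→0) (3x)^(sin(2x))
This is an exponential indeterminate form.

For exponential indeterminate forms, take the natural log:
  Let L = lim(x→0) (3x)^(sin(2x))
  Then ln(L) = lim(x→0) [exponent × ln(base)]
  Evaluate using L'Hôpital or standard limits, then exponentiate.
  L = 1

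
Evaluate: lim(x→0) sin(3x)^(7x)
This is an exponential indeterminate form.

For exponential indeterminate forms, take the natural log:
  Let L = lim(x→0) sin(3x)^(7x)
  Then ln(L) = lim(x→0) [exponent × ln(base)]
  Evaluate using L'Hôpital or standard limits, then exponentiate.
  L = 1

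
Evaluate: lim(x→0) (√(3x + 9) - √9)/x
This is a standard limit.

Factor or rationalize the expression:
  lim(x→0) (√(3x + 9) - √9)/x = 1/2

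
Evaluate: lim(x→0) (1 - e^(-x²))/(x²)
This is a 0/0 indeterminate form.

Apply L'Hôpital's rule: differentiate numerator and denominator separately.
  f(x) = 1 - e^(-x^2)   ⇒   f'(x) = 2·x·e^(-x^2)
  g(x) = x^2   ⇒   g'(x) = 2·x
  lim(x→0) f'(x)/g'(x) = lim(x→0) (2·x·e^(-x^2))/(2·x)
  = 1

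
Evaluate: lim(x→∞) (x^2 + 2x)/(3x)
This is an ∞/∞ indeterminate form.

Apply L'Hôpital's rule: differentiate numerator and denominator separately.
  f(x) = x^2 + 2·x   ⇒   f'(x) = 2·x + 2
  g(x) = 3·x   ⇒   g'(x) = 3
  lim(x→∞) f'(x)/g'(x) = lim(x→∞) (2·x + 2)/(3)
  = ∞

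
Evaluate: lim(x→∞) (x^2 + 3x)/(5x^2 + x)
This is an ∞/∞ indeterminate form.

Apply L'Hôpital's rule: differentiate numerator and denominator separately.
  f(x) = x^2 + 3·x   ⇒   f'(x) = 2·x + 3
  g(x) = 5·x^2 + x   ⇒   g'(x) = 10·x + 1
  lim(x→∞) f'(x)/g'(x) = lim(x→∞) (2·x + 3)/(10·x + 1)
  = 1/5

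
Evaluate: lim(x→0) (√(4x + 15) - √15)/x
This is a standard limit.

Factor or rationalize the expression:
  lim(x→0) (√(4x + 15) - √15)/x = 2·sqrt(15)/15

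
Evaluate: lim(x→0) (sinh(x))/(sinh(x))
This is a 0/0 indeterminate form.

Apply L'Hôpital's rule: differentiate numerator and denominator separately.
  f(x) = sinh(x)   ⇒   f'(x) = cosh(x)
  g(x) = sinh(x)   ⇒   g'(x) = cosh(x)
  lim(x→0) f'(x)/g'(x) = lim(x→0) (cosh(x))/(cosh(x))
  = 1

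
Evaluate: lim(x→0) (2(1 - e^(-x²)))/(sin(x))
This is a 0/0 indeterminate form.

Apply L'Hôpital's rule: differentiate numerator and denominator separately.
  f(x) = 2 - 2·e^(-x^2)   ⇒   f'(x) = 4·x·e^(-x^2)
  g(x) = sin(x)   ⇒   g'(x) = cos(x)
  lim(x→0) f'(x)/g'(x) = lim(x→0) (4·x·e^(-x^2))/(cos(x))
  = 0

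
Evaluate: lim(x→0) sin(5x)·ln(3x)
This is a 0·∞ indeterminate form.

Rewrite 0·∞ as a quotient (0/0 or ∞/∞ form), then apply L'Hôpital's rule:
  lim(x→0) sin(5x)·ln(3x) = 0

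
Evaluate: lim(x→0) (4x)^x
This is an exponential indeterminate form.

For exponential indeterminate forms, take the natural log:
  Let L = lim(x→0) (4x)^x
  Then ln(L) = lim(x→0) [exponent × ln(base)]
  Evaluate using L'Hôpital or standard limits, then exponentiate.
  L = 1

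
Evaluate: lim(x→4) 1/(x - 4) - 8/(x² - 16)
This is an ∞-∞ indeterminate form.

Combine fractions or rationalize to convert ∞-∞ to 0/0 form:
  lim(x→4) 1/(x - 4) - 8/(x² - 16) = 1/8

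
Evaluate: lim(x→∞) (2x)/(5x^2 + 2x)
This is an ∞/∞ indeterminate form.

Apply L'Hôpital's rule: differentiate numerator and denominator separately.
  f(x) = 2·x   ⇒   f'(x) = 2
  g(x) = 5·x^2 + 2·x   ⇒   g'(x) = 10·x + 2
  lim(x→∞) f'(x)/g'(x) = lim(x→∞) (2)/(10·x + 2)
  = 0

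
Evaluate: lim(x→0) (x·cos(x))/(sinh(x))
This is a 0/0 indeterminate form.

Apply L'Hôpital's rule: differentiate numerator and denominator separately.
  f(x) = x·cos(x)   ⇒   f'(x) = -x·sin(x) + cos(x)
  g(x) = sinh(x)   ⇒   g'(x) = cosh(x)
  lim(x→0) f'(x)/g'(x) = lim(x→0) (-x·sin(x) + cos(x))/(cosh(x))
  = 1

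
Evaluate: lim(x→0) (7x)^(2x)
This is an exponential indeterminate form.

For exponential indeterminate forms, take the natural log:
  Let L = lim(x→0) (7x)^(2x)
  Then ln(L) = lim(x→0) [exponent × ln(base)]
  Evaluate using L'Hôpital or standard limits, then exponentiate.
  L = 1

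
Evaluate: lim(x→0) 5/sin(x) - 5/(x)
This is an ∞-∞ indeterminate form.

Combine fractions or rationalize to convert ∞-∞ to 0/0 form:
  lim(x→0) 5/sin(x) - 5/(x) = 0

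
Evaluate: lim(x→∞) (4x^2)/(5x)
This is an ∞/∞ indeterminate form.

Apply L'Hôpital's rule: differentiate numerator and denominator separately.
  f(x) = 4·x^2   ⇒   f'(x) = 8·x
  g(x) = 5·x   ⇒   g'(x) = 5
  lim(x→∞) f'(x)/g'(x) = lim(x→∞) (8·x)/(5)
  = ∞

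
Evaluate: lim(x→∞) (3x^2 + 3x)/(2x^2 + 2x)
This is an ∞/∞ indeterminate form.

Apply L'Hôpital's rule: differentiate numerator and denominator separately.
  f(x) = 3·x^2 + 3·x   ⇒   f'(x) = 6·x + 3
  g(x) = 2·x^2 + 2·x   ⇒   g'(x) = 4·x + 2
  lim(x→∞) f'(x)/g'(x) = lim(x→∞) (6·x + 3)/(4·x + 2)
  = 3/2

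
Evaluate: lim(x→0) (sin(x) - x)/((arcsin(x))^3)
This is a 0/0 indeterminate form.

Apply L'Hôpital's rule: differentiate numerator and denominator separately.
  f(x) = -x + sin(x)   ⇒   f'(x) = cos(x) - 1
  g(x) = asin(x)^3   ⇒   g'(x) = 3·asin(x)^2/sqrt(1 - x^2)
  lim(x→0) f'(x)/g'(x) = lim(x→0) (cos(x) - 1)/(3·asin(x)^2/sqrt(1 - x^2))
  = -1/6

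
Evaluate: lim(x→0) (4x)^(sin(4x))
This is an exponential indeterminate form.

For exponential indeterminate forms, take the natural log:
  Let L = lim(x→0) (4x)^(sin(4x))
  Then ln(L) = lim(x→0) [exponent × ln(base)]
  Evaluate using L'Hôpital or standard limits, then exponentiate.
  L = 1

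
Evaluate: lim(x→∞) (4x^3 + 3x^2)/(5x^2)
This is an ∞/∞ indeterminate form.

Apply L'Hôpital's rule: differentiate numerator and denominator separately.
  f(x) = 4·x^3 + 3·x^2   ⇒   f'(x) = 12·x^2 + 6·x
  g(x) = 5·x^2   ⇒   g'(x) = 10·x
  lim(x→∞) f'(x)/g'(x) = lim(x→∞) (12·x^2 + 6·x)/(10·x)
  = ∞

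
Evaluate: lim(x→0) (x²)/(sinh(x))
This is a 0/0 indeterminate form.

Apply L'Hôpital's rule: differentiate numerator and denominator separately.
  f(x) = x^2   ⇒   f'(x) = 2·x
  g(x) = sinh(x)   ⇒   g'(x) = cosh(x)
  lim(x→0) f'(x)/g'(x) = lim(x→0) (2·x)/(cosh(x))
  = 0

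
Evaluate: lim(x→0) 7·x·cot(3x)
This is a 0·∞ indeterminate form.

Rewrite 0·∞ as a quotient (0/0 or ∞/∞ form), then apply L'Hôpital's rule:
  lim(x→0) 7·x·cot(3x) = 7/3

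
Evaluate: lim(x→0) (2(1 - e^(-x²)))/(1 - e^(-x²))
This is a 0/0 indeterminate form.

Apply L'Hôpital's rule: differentiate numerator and denominator separately.
  f(x) = 2 - 2·e^(-x^2)   ⇒   f'(x) = 4·x·e^(-x^2)
  g(x) = 1 - e^(-x^2)   ⇒   g'(x) = 2·x·e^(-x^2)
  lim(x→0) f'(x)/g'(x) = lim(x→0) (4·x·e^(-x^2))/(2·x·e^(-x^2))
  = 2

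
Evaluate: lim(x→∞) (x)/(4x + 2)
This is an ∞/∞ indeterminate form.

Apply L'Hôpital's rule: differentiate numerator and denominator separately.
  f(x) = x   ⇒   f'(x) = 1
  g(x) = 4·x + 2   ⇒   g'(x) = 4
  lim(x→∞) f'(x)/g'(x) = lim(x→∞) (1)/(4)
  = 1/4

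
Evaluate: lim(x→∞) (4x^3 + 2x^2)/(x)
This is an ∞/∞ indeterminate form.

Apply L'Hôpital's rule: differentiate numerator and denominator separately.
  f(x) = 4·x^3 + 2·x^2   ⇒   f'(x) = 12·x^2 + 4·x
  g(x) = x   ⇒   g'(x) = 1
  lim(x→∞) f'(x)/g'(x) = lim(x→∞) (12·x^2 + 4·x)/(1)
  = ∞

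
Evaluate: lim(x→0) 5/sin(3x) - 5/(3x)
This is an ∞-∞ indeterminate form.

Combine fractions or rationalize to convert ∞-∞ to 0/0 form:
  lim(x→0) 5/sin(3x) - 5/(3x) = 0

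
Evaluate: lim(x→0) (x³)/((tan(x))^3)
This is a 0/0 indeterminate form.

Apply L'Hôpital's rule: differentiate numerator and denominator separately.
  f(x) = x^3   ⇒   f'(x) = 3·x^2
  g(x) = tan(x)^3   ⇒   g'(x) = (3·tan(x)^2 + 3)·tan(x)^2
  lim(x→0) f'(x)/g'(x) = lim(x→0) (3·x^2)/((3·tan(x)^2 + 3)·tan(x)^2)
  = 1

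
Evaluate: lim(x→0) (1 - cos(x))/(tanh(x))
This is a 0/0 indeterminate form.

Apply L'Hôpital's rule: differentiate numerator and denominator separately.
  f(x) = 1 - cos(x)   ⇒   f'(x) = sin(x)
  g(x) = tanh(x)   ⇒   g'(x) = 1 - tanh(x)^2
  lim(x→0) f'(x)/g'(x) = lim(x→0) (sin(x))/(1 - tanh(x)^2)
  = 0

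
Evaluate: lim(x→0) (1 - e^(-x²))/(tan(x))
This is a 0/0 indeterminate form.

Apply L'Hôpital's rule: differentiate numerator and denominator separately.
  f(x) = 1 - e^(-x^2)   ⇒   f'(x) = 2·x·e^(-x^2)
  g(x) = tan(x)   ⇒   g'(x) = tan(x)^2 + 1
  lim(x→0) f'(x)/g'(x) = lim(x→0) (2·x·e^(-x^2))/(tan(x)^2 + 1)
  = 0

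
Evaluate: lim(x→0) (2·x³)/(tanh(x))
This is a 0/0 indeterminate form.

Apply L'Hôpital's rule: differentiate numerator and denominator separately.
  f(x) = 2·x^3   ⇒   f'(x) = 6·x^2
  g(x) = tanh(x)   ⇒   g'(x) = 1 - tanh(x)^2
  lim(x→0) f'(x)/g'(x) = lim(x→0) (6·x^2)/(1 - tanh(x)^2)
  = 0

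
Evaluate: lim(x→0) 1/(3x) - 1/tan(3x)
This is an ∞-∞ indeterminate form.

Combine fractions or rationalize to convert ∞-∞ to 0/0 form:
  lim(x→0) 1/(3x) - 1/tan(3x) = 0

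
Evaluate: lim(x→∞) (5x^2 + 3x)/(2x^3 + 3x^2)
This is an ∞/∞ indeterminate form.

Apply L'Hôpital's rule: differentiate numerator and denominator separately.
  f(x) = 5·x^2 + 3·x   ⇒   f'(x) = 10·x + 3
  g(x) = 2·x^3 + 3·x^2   ⇒   g'(x) = 6·x^2 + 6·x
  lim(x→∞) f'(x)/g'(x) = lim(x→∞) (10·x + 3)/(6·x^2 + 6·x)
  = 0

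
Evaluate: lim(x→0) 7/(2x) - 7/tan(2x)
This is an ∞-∞ indeterminate form.

Combine fractions or rationalize to convert ∞-∞ to 0/0 form:
  lim(x→0) 7/(2x) - 7/tan(2x) = 0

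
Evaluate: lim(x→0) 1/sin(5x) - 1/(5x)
This is an ∞-∞ indeterminate form.

Combine fractions or rationalize to convert ∞-∞ to 0/0 form:
  lim(x→0) 1/sin(5x) - 1/(5x) = 0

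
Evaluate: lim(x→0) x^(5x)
This is an exponential indeterminate form.

For exponential indeterminate forms, take the natural log:
  Let L = lim(x→0) x^(5x)
  Then ln(L) = lim(x→0) [exponent × ln(base)]
  Evaluate using L'Hôpital or standard limits, then exponentiate.
  L = 1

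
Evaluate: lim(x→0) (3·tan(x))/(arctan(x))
This is a 0/0 indeterminate form.

Apply L'Hôpital's rule: differentiate numerator and denominator separately.
  f(x) = 3·tan(x)   ⇒   f'(x) = 3·tan(x)^2 + 3
  g(x) = atan(x)   ⇒   g'(x) = 1/(x^2 + 1)
  lim(x→0) f'(x)/g'(x) = lim(x→0) (3·tan(x)^2 + 3)/(1/(x^2 + 1))
  = 3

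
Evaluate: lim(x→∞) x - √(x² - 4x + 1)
This is an ∞-∞ indeterminate form.

Combine fractions or rationalize to convert ∞-∞ to 0/0 form:
  lim(x→∞) x - √(x² - 4x + 1) = 2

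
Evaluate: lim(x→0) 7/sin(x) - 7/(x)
This is an ∞-∞ indeterminate form.

Combine fractions or rationalize to convert ∞-∞ to 0/0 form:
  lim(x→0) 7/sin(x) - 7/(x) = 0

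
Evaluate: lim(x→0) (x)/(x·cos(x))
This is a 0/0 indeterminate form.

Apply L'Hôpital's rule: differentiate numerator and denominator separately.
  f(x) = x   ⇒   f'(x) = 1
  g(x) = x·cos(x)   ⇒   g'(x) = -x·sin(x) + cos(x)
  lim(x→0) f'(x)/g'(x) = lim(x→0) (1)/(-x·sin(x) + cos(x))
  = 1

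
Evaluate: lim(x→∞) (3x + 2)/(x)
This is an ∞/∞ indeterminate form.

Apply L'Hôpital's rule: differentiate numerator and denominator separately.
  f(x) = 3·x + 2   ⇒   f'(x) = 3
  g(x) = x   ⇒   g'(x) = 1
  lim(x→∞) f'(x)/g'(x) = lim(x→∞) (3)/(1)
  = 3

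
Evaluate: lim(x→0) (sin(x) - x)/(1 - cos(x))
This is a 0/0 indeterminate form.

Apply L'Hôpital's rule: differentiate numerator and denominator separately.
  f(x) = -x + sin(x)   ⇒   f'(x) = cos(x) - 1
  g(x) = 1 - cos(x)   ⇒   g'(x) = sin(x)
  lim(x→0) f'(x)/g'(x) = lim(x→0) (cos(x) - 1)/(sin(x))
  = 0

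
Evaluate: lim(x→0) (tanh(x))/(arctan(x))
This is a 0/0 indeterminate form.

Apply L'Hôpital's rule: differentiate numerator and denominator separately.
  f(x) = tanh(x)   ⇒   f'(x) = 1 - tanh(x)^2
  g(x) = atan(x)   ⇒   g'(x) = 1/(x^2 + 1)
  lim(x→0) f'(x)/g'(x) = lim(x→0) (1 - tanh(x)^2)/(1/(x^2 + 1))
  = 1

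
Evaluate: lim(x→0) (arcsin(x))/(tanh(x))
This is a 0/0 indeterminate form.

Apply L'Hôpital's rule: differentiate numerator and denominator separately.
  f(x) = asin(x)   ⇒   f'(x) = 1/sqrt(1 - x^2)
  g(x) = tanh(x)   ⇒   g'(x) = 1 - tanh(x)^2
  lim(x→0) f'(x)/g'(x) = lim(x→0) (1/sqrt(1 - x^2))/(1 - tanh(x)^2)
  = 1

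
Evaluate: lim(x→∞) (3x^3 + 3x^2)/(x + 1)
This is an ∞/∞ indeterminate form.

Apply L'Hôpital's rule: differentiate numerator and denominator separately.
  f(x) = 3·x^3 + 3·x^2   ⇒   f'(x) = 9·x^2 + 6·x
  g(x) = x + 1   ⇒   g'(x) = 1
  lim(x→∞) f'(x)/g'(x) = lim(x→∞) (9·x^2 + 6·x)/(1)
  = ∞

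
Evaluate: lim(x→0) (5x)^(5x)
This is an exponential indeterminate form.

For exponential indeterminate forms, take the natural log:
  Let L = lim(x→0) (5x)^(5x)
  Then ln(L) = lim(x→0) [exponent × ln(base)]
  Evaluate using L'Hôpital or standard limits, then exponentiate.
  L = 1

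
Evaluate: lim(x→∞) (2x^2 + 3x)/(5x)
This is an ∞/∞ indeterminate form.

Apply L'Hôpital's rule: differentiate numerator and denominator separately.
  f(x) = 2·x^2 + 3·x   ⇒   f'(x) = 4·x + 3
  g(x) = 5·x   ⇒   g'(x) = 5
  lim(x→∞) f'(x)/g'(x) = lim(x→∞) (4·x + 3)/(5)
  = ∞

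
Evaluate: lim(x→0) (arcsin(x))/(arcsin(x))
This is a 0/0 indeterminate form.

Apply L'Hôpital's rule: differentiate numerator and denominator separately.
  f(x) = asin(x)   ⇒   f'(x) = 1/sqrt(1 - x^2)
  g(x) = asin(x)   ⇒   g'(x) = 1/sqrt(1 - x^2)
  lim(x→0) f'(x)/g'(x) = lim(x→0) (1/sqrt(1 - x^2))/(1/sqrt(1 - x^2))
  = 1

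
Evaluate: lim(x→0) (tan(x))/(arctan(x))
This is a 0/0 indeterminate form.

Apply L'Hôpital's rule: differentiate numerator and denominator separately.
  f(x) = tan(x)   ⇒   f'(x) = tan(x)^2 + 1
  g(x) = atan(x)   ⇒   g'(x) = 1/(x^2 + 1)
  lim(x→0) f'(x)/g'(x) = lim(x→0) (tan(x)^2 + 1)/(1/(x^2 + 1))
  = 1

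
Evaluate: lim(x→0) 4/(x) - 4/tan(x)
This is an ∞-∞ indeterminate form.

Combine fractions or rationalize to convert ∞-∞ to 0/0 form:
  lim(x→0) 4/(x) - 4/tan(x) = 0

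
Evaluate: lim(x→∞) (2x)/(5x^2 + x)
This is an ∞/∞ indeterminate form.

Apply L'Hôpital's rule: differentiate numerator and denominator separately.
  f(x) = 2·x   ⇒   f'(x) = 2
  g(x) = 5·x^2 + x   ⇒   g'(x) = 10·x + 1
  lim(x→∞) f'(x)/g'(x) = lim(x→∞) (2)/(10·x + 1)
  = 0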